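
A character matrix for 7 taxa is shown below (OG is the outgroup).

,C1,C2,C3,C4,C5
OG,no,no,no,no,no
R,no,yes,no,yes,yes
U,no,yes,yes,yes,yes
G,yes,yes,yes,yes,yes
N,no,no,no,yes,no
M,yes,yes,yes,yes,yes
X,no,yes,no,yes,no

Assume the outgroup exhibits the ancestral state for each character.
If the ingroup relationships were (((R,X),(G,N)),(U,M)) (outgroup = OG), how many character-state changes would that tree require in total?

10

Map each character onto (((R,X),(G,N)),(U,M)) (rooted by OG) and count the minimum state changes it requires (Fitch parsimony):
C1: 2; C2: 2; C3: 2; C4: 1; C5: 3.
Total tree length = 10.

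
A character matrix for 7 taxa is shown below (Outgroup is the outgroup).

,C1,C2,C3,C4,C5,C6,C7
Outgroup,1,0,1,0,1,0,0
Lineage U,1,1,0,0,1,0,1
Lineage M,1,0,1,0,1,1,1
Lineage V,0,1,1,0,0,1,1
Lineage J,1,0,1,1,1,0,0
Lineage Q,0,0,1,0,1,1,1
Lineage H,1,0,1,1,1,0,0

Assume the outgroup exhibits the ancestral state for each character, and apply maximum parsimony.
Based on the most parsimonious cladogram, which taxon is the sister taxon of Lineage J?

Lineage H

Character polarity is set by the outgroup: the derived state is whichever differs from the outgroup's state, so for C1, C3, C5 the derived state is '0', and for the remaining characters it is '1'.
C1: derived state '0' in Lineage Q and Lineage V only — synapomorphy for {Lineage Q, Lineage V}.
C2 (state '1') occurs in Lineage U and Lineage V but conflicts with the nesting implied by the other characters — most parsimoniously interpreted as homoplasy.
C3 (derived state '0') is unique to Lineage U (autapomorphy; uninformative for grouping).
C4 (derived state '1') is shared by Lineage H and Lineage J — a synapomorphy uniting that clade.
C5: derived state '0' in Lineage V only — an autapomorphy, so it tells us nothing about relationships among taxa.
Only Lineage M, Lineage Q, and Lineage V show the derived state '1' for C6, supporting them as a clade.
C7: derived state '1' in Lineage M, Lineage Q, Lineage U, and Lineage V only — synapomorphy for {Lineage M, Lineage Q, Lineage U, Lineage V}.
Most parsimonious ingroup topology: ((Lineage U,(Lineage M,(Lineage V,Lineage Q))),(Lineage J,Lineage H)).
Lineage J and Lineage H form a cherry on this tree, so they are sister taxa.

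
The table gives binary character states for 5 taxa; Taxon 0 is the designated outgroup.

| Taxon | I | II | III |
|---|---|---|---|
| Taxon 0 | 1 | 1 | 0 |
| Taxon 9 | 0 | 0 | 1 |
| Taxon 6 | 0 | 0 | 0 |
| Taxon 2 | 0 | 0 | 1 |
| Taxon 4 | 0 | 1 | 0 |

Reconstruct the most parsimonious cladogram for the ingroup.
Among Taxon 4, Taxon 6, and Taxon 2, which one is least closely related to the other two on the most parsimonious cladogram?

Character polarity is set by the outgroup: the derived state is whichever differs from the outgroup's state, so for I, II the derived state is '0', and for the remaining characters it is '1'.
I (derived state '0') is shared by all ingroup taxa — unites the whole ingroup.
II: derived state '0' in Taxon 2, Taxon 6, and Taxon 9 only — synapomorphy for {Taxon 2, Taxon 6, Taxon 9}.
III (derived state '1') is shared by Taxon 2 and Taxon 9 — a synapomorphy uniting that clade.
Most parsimonious ingroup topology: (((Taxon 9,Taxon 2),Taxon 6),Taxon 4).
Taxon 2 and Taxon 6 share a more recent common ancestor with each other than either does with Taxon 4, so Taxon 4 is the least closely related of the three.

Taxon 4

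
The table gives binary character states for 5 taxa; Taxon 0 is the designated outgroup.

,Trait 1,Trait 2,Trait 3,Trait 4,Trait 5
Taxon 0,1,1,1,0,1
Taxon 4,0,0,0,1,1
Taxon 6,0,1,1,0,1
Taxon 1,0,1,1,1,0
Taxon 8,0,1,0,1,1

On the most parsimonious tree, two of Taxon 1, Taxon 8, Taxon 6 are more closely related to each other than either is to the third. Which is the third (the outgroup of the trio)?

Character polarity is set by the outgroup: the derived state is whichever differs from the outgroup's state, so for Trait 1, Trait 2, Trait 3, Trait 5 the derived state is '0', and for the remaining characters it is '1'.
Trait 1 (derived state '0') is shared by all ingroup taxa — unites the whole ingroup.
Trait 2 (derived state '0') is unique to Taxon 4 (autapomorphy; uninformative for grouping).
Trait 3 (derived state '0') is shared by Taxon 4 and Taxon 8 — a synapomorphy uniting that clade.
Trait 4 (derived state '1') is shared by Taxon 1, Taxon 4, and Taxon 8 — a synapomorphy uniting that clade.
Trait 5: derived state '0' in Taxon 1 only — an autapomorphy, so it tells us nothing about relationships among taxa.
Most parsimonious ingroup topology: (((Taxon 4,Taxon 8),Taxon 1),Taxon 6).
Taxon 8 and Taxon 1 share a more recent common ancestor with each other than either does with Taxon 6, so Taxon 6 is the least closely related of the three.

Taxon 6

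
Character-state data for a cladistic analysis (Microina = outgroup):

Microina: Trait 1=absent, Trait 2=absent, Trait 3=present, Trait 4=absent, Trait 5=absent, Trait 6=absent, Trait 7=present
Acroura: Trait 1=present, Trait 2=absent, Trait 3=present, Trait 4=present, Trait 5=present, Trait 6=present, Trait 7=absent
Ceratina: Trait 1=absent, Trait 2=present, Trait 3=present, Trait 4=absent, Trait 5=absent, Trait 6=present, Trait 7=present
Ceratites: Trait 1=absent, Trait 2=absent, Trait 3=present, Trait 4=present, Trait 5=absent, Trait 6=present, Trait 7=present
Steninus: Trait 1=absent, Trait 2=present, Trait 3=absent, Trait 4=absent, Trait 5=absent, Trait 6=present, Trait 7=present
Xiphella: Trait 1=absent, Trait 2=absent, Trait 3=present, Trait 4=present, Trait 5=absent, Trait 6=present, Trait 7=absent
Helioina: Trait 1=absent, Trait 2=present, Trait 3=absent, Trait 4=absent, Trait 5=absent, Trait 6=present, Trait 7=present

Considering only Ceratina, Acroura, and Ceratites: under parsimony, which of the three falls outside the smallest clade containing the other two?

Character polarity is set by the outgroup: the derived state is whichever differs from the outgroup's state, so for Trait 3, Trait 7 the derived state is 'absent', and for the remaining characters it is 'present'.
Trait 1: derived state 'present' in Acroura only — an autapomorphy, so it tells us nothing about relationships among taxa.
Trait 2 (derived state 'present') is shared by Ceratina, Helioina, and Steninus — a synapomorphy uniting that clade.
Only Helioina and Steninus show the derived state 'absent' for Trait 3, supporting them as a clade.
Only Acroura, Ceratites, and Xiphella show the derived state 'present' for Trait 4, supporting them as a clade.
Trait 5 (derived state 'present') is unique to Acroura (autapomorphy; uninformative for grouping).
Trait 6 (derived state 'present') is shared by all ingroup taxa — unites the whole ingroup.
Trait 7: derived state 'absent' in Acroura and Xiphella only — synapomorphy for {Acroura, Xiphella}.
Most parsimonious ingroup topology: (((Acroura,Xiphella),Ceratites),(Ceratina,(Steninus,Helioina))).
Acroura and Ceratites share a more recent common ancestor with each other than either does with Ceratina, so Ceratina is the least closely related of the three.

Ceratina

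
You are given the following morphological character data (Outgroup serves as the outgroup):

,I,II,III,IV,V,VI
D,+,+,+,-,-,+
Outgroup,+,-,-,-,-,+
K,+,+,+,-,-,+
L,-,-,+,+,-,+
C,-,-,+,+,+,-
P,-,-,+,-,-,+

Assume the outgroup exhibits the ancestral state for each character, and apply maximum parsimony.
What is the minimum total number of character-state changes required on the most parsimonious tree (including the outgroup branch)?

6

Character polarity is set by the outgroup: the derived state is whichever differs from the outgroup's state, so for I, VI the derived state is '-', and for the remaining characters it is '+'.
I (derived state '-') is shared by C, L, and P — a synapomorphy uniting that clade.
II (derived state '+') is shared by D and K — a synapomorphy uniting that clade.
All ingroup taxa share the derived state '+' for III; it defines the ingroup but does not resolve relationships within it.
IV (derived state '+') is shared by C and L — a synapomorphy uniting that clade.
V: derived state '+' in C only — an autapomorphy, so it tells us nothing about relationships among taxa.
VI: derived state '-' in C only — an autapomorphy, so it tells us nothing about relationships among taxa.
Most parsimonious ingroup topology: ((D,K),((C,L),P)).
Changes per character on this tree: I: 1; II: 1; III: 1; IV: 1; V: 1; VI: 1.
Total = 6.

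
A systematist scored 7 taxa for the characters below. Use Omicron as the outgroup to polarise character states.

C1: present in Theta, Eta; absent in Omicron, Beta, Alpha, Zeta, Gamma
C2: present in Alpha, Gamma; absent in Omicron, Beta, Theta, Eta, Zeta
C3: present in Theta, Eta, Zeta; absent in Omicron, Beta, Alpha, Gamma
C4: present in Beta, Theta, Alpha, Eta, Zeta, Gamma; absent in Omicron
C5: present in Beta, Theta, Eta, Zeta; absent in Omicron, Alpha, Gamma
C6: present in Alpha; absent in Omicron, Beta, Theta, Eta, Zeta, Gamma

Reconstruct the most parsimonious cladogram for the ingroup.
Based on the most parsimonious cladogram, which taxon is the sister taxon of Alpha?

Gamma

The outgroup has state 'absent' for every character, so 'present' is the derived state throughout.
C1 (derived state 'present') is shared by Eta and Theta — a synapomorphy uniting that clade.
C2: derived state 'present' in Alpha and Gamma only — synapomorphy for {Alpha, Gamma}.
Only Eta, Theta, and Zeta show the derived state 'present' for C3, supporting them as a clade.
All ingroup taxa share the derived state 'present' for C4; it defines the ingroup but does not resolve relationships within it.
Only Beta, Eta, Theta, and Zeta show the derived state 'present' for C5, supporting them as a clade.
C6: derived state 'present' in Alpha only — an autapomorphy, so it tells us nothing about relationships among taxa.
Most parsimonious ingroup topology: ((Beta,((Theta,Eta),Zeta)),(Alpha,Gamma)).
Alpha and Gamma form a cherry on this tree, so they are sister taxa.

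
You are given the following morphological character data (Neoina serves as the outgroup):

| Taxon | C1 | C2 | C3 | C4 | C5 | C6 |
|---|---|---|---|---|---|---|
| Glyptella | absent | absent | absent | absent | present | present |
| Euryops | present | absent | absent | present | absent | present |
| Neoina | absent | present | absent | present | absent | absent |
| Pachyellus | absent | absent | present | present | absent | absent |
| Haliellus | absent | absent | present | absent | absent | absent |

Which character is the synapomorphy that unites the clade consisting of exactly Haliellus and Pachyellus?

Character polarity is set by the outgroup: the derived state is whichever differs from the outgroup's state, so for C2, C4 the derived state is 'absent', and for the remaining characters it is 'present'.
C1 (derived state 'present') is unique to Euryops (autapomorphy; uninformative for grouping).
C2 (derived state 'absent') is shared by all ingroup taxa — unites the whole ingroup.
C3 (derived state 'present') is shared by Haliellus and Pachyellus — a synapomorphy uniting that clade.
C4 groups Glyptella and Haliellus, which is incompatible with the clades supported by the remaining characters; treating it as convergent (homoplasy) costs fewer steps than any alternative tree.
C5 (derived state 'present') is unique to Glyptella (autapomorphy; uninformative for grouping).
C6 (derived state 'present') is shared by Euryops and Glyptella — a synapomorphy uniting that clade.
Most parsimonious ingroup topology: ((Pachyellus,Haliellus),(Glyptella,Euryops)).
The clade {Haliellus, Pachyellus} is supported by C3: its derived state 'present' occurs in exactly those taxa and in no other taxon (including the outgroup).

C3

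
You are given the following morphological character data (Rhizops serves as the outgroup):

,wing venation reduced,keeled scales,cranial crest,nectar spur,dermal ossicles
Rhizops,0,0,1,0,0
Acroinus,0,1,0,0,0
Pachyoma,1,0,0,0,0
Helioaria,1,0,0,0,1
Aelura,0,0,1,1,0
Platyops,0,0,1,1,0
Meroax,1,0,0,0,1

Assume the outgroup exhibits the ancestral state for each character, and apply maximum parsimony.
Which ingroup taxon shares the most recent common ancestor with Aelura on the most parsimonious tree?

Platyops

Character polarity is set by the outgroup: the derived state is whichever differs from the outgroup's state, so for cranial crest the derived state is '0', and for the remaining characters it is '1'.
wing venation reduced (derived state '1') is shared by Helioaria, Meroax, and Pachyoma — a synapomorphy uniting that clade.
keeled scales (derived state '1') is unique to Acroinus (autapomorphy; uninformative for grouping).
cranial crest (derived state '0') is shared by Acroinus, Helioaria, Meroax, and Pachyoma — a synapomorphy uniting that clade.
nectar spur (derived state '1') is shared by Aelura and Platyops — a synapomorphy uniting that clade.
dermal ossicles (derived state '1') is shared by Helioaria and Meroax — a synapomorphy uniting that clade.
Most parsimonious ingroup topology: ((Acroinus,(Pachyoma,(Helioaria,Meroax))),(Aelura,Platyops)).
Aelura and Platyops form a cherry on this tree, so they are sister taxa.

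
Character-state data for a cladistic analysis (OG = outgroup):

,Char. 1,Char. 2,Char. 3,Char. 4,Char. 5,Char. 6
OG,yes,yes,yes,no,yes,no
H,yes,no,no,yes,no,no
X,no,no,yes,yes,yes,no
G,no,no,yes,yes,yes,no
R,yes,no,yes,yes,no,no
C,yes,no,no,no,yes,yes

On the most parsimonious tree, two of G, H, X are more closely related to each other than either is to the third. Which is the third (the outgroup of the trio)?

H

Character polarity is set by the outgroup: the derived state is whichever differs from the outgroup's state, so for Char. 1, Char. 2, Char. 3, Char. 5 the derived state is 'no', and for the remaining characters it is 'yes'.
Char. 1: derived state 'no' in G and X only — synapomorphy for {G, X}.
Char. 2 (derived state 'no') is shared by all ingroup taxa — unites the whole ingroup.
Char. 3 groups C and H, which is incompatible with the clades supported by the remaining characters; treating it as convergent (homoplasy) costs fewer steps than any alternative tree.
Only G, H, R, and X show the derived state 'yes' for Char. 4, supporting them as a clade.
Char. 5: derived state 'no' in H and R only — synapomorphy for {H, R}.
Char. 6 (derived state 'yes') is unique to C (autapomorphy; uninformative for grouping).
Most parsimonious ingroup topology: (((H,R),(X,G)),C).
G and X share a more recent common ancestor with each other than either does with H, so H is the least closely related of the three.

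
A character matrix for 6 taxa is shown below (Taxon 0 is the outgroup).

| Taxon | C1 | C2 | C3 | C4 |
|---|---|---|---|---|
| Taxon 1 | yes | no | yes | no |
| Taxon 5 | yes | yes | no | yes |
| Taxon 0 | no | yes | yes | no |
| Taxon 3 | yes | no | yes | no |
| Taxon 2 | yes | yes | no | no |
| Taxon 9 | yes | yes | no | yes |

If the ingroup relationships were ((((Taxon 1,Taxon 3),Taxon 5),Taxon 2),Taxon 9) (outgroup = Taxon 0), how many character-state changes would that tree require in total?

6

Map each character onto ((((Taxon 1,Taxon 3),Taxon 5),Taxon 2),Taxon 9) (rooted by Taxon 0) and count the minimum state changes it requires (Fitch parsimony):
C1: 1; C2: 1; C3: 2; C4: 2.
Total tree length = 6.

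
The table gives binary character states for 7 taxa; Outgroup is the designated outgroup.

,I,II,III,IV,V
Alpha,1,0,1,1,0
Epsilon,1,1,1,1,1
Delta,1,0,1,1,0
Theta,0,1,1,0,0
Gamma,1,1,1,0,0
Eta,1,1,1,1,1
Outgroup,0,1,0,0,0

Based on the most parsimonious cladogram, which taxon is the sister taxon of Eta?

Epsilon

Character polarity is set by the outgroup: the derived state is whichever differs from the outgroup's state, so for II the derived state is '0', and for the remaining characters it is '1'.
I: derived state '1' in Alpha, Delta, Epsilon, Eta, and Gamma only — synapomorphy for {Alpha, Delta, Epsilon, Eta, Gamma}.
Only Alpha and Delta show the derived state '0' for II, supporting them as a clade.
All ingroup taxa share the derived state '1' for III; it defines the ingroup but does not resolve relationships within it.
Only Alpha, Delta, Epsilon, and Eta show the derived state '1' for IV, supporting them as a clade.
V: derived state '1' in Epsilon and Eta only — synapomorphy for {Epsilon, Eta}.
Most parsimonious ingroup topology: ((Gamma,((Epsilon,Eta),(Alpha,Delta))),Theta).
Eta and Epsilon form a cherry on this tree, so they are sister taxa.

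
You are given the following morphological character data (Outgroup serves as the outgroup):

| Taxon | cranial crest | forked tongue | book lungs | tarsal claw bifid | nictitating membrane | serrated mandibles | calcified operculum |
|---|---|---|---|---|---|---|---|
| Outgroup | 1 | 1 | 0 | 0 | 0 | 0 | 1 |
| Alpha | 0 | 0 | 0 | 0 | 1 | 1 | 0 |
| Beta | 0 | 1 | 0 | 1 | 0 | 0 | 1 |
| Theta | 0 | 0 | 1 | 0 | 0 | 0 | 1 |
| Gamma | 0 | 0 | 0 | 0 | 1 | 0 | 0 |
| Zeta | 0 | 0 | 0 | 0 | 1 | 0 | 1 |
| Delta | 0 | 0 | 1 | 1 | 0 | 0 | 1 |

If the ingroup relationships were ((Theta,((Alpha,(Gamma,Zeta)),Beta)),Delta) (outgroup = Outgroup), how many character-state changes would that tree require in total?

11

Map each character onto ((Theta,((Alpha,(Gamma,Zeta)),Beta)),Delta) (rooted by Outgroup) and count the minimum state changes it requires (Fitch parsimony):
cranial crest: 1; forked tongue: 2; book lungs: 2; tarsal claw bifid: 2; nictitating membrane: 1; serrated mandibles: 1; calcified operculum: 2.
Total tree length = 11.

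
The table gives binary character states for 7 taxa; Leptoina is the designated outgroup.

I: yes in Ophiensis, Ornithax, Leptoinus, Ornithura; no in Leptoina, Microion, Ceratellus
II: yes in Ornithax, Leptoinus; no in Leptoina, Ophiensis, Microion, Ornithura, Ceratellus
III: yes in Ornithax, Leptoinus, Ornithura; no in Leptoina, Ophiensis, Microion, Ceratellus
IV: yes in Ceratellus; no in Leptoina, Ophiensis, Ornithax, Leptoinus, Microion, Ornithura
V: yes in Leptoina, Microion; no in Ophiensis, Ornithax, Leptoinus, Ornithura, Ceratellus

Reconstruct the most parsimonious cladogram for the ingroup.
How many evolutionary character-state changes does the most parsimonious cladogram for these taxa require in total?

5

Character polarity is set by the outgroup: the derived state is whichever differs from the outgroup's state, so for V the derived state is 'no', and for the remaining characters it is 'yes'.
Only Leptoinus, Ophiensis, Ornithax, and Ornithura show the derived state 'yes' for I, supporting them as a clade.
II: derived state 'yes' in Leptoinus and Ornithax only — synapomorphy for {Leptoinus, Ornithax}.
III: derived state 'yes' in Leptoinus, Ornithax, and Ornithura only — synapomorphy for {Leptoinus, Ornithax, Ornithura}.
IV: derived state 'yes' in Ceratellus only — an autapomorphy, so it tells us nothing about relationships among taxa.
V (derived state 'no') is shared by Ceratellus, Leptoinus, Ophiensis, Ornithax, and Ornithura — a synapomorphy uniting that clade.
Most parsimonious ingroup topology: (((Ophiensis,((Ornithax,Leptoinus),Ornithura)),Ceratellus),Microion).
Changes per character on this tree: I: 1; II: 1; III: 1; IV: 1; V: 1.
Total = 5.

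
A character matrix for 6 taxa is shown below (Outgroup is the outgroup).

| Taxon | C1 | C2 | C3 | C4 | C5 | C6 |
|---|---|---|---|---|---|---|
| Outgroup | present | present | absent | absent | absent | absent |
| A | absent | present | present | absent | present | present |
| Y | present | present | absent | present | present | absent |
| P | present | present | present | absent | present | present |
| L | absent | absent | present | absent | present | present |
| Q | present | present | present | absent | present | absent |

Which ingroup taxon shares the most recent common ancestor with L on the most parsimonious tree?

Character polarity is set by the outgroup: the derived state is whichever differs from the outgroup's state, so for C1, C2 the derived state is 'absent', and for the remaining characters it is 'present'.
C1 (derived state 'absent') is shared by A and L — a synapomorphy uniting that clade.
C2 (derived state 'absent') is unique to L (autapomorphy; uninformative for grouping).
Only A, L, P, and Q show the derived state 'present' for C3, supporting them as a clade.
C4 (derived state 'present') is unique to Y (autapomorphy; uninformative for grouping).
C5 (derived state 'present') is shared by all ingroup taxa — unites the whole ingroup.
C6: derived state 'present' in A, L, and P only — synapomorphy for {A, L, P}.
Most parsimonious ingroup topology: ((((A,L),P),Q),Y).
L and A form a cherry on this tree, so they are sister taxa.

A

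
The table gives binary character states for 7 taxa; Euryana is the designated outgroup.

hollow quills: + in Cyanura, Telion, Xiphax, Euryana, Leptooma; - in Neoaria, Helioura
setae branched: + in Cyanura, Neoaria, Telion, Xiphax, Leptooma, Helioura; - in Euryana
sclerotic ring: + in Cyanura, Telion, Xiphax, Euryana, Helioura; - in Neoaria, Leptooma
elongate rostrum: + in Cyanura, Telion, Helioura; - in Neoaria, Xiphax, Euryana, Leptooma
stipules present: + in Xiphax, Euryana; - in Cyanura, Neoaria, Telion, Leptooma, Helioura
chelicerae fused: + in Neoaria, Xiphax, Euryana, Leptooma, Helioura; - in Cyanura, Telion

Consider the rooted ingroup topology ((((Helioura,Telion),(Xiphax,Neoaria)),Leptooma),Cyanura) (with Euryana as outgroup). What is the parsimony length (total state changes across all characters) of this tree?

Map each character onto ((((Helioura,Telion),(Xiphax,Neoaria)),Leptooma),Cyanura) (rooted by Euryana) and count the minimum state changes it requires (Fitch parsimony):
hollow quills: 2; setae branched: 1; sclerotic ring: 2; elongate rostrum: 2; stipules present: 2; chelicerae fused: 2.
Total tree length = 11.

11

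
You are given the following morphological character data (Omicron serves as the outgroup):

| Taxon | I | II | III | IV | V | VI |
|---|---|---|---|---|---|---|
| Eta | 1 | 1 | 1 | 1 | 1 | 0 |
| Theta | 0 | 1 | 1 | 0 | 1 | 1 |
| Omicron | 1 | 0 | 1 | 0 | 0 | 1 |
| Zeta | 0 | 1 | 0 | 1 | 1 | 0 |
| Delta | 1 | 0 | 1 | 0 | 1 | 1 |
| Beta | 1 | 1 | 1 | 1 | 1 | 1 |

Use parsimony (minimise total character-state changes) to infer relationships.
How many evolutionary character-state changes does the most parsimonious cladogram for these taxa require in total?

Character polarity is set by the outgroup: the derived state is whichever differs from the outgroup's state, so for I, III, VI the derived state is '0', and for the remaining characters it is '1'.
I (state '0') occurs in Theta and Zeta but conflicts with the nesting implied by the other characters — most parsimoniously interpreted as homoplasy.
II: derived state '1' in Beta, Eta, Theta, and Zeta only — synapomorphy for {Beta, Eta, Theta, Zeta}.
III: derived state '0' in Zeta only — an autapomorphy, so it tells us nothing about relationships among taxa.
IV: derived state '1' in Beta, Eta, and Zeta only — synapomorphy for {Beta, Eta, Zeta}.
V (derived state '1') is shared by all ingroup taxa — unites the whole ingroup.
Only Eta and Zeta show the derived state '0' for VI, supporting them as a clade.
Most parsimonious ingroup topology: (Delta,(((Zeta,Eta),Beta),Theta)).
Changes per character on this tree: I: 2; II: 1; III: 1; IV: 1; V: 1; VI: 1.
Total = 7.

7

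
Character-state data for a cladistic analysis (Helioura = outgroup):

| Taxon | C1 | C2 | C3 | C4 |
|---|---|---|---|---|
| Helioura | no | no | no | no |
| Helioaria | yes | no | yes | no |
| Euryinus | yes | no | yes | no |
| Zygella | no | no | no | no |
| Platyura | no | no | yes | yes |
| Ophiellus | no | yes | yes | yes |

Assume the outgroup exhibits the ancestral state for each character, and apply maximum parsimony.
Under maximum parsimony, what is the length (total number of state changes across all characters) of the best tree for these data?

The outgroup has state 'no' for every character, so 'yes' is the derived state throughout.
C1 (derived state 'yes') is shared by Euryinus and Helioaria — a synapomorphy uniting that clade.
C2 (derived state 'yes') is unique to Ophiellus (autapomorphy; uninformative for grouping).
C3: derived state 'yes' in Euryinus, Helioaria, Ophiellus, and Platyura only — synapomorphy for {Euryinus, Helioaria, Ophiellus, Platyura}.
C4: derived state 'yes' in Ophiellus and Platyura only — synapomorphy for {Ophiellus, Platyura}.
Most parsimonious ingroup topology: (((Helioaria,Euryinus),(Platyura,Ophiellus)),Zygella).
Changes per character on this tree: C1: 1; C2: 1; C3: 1; C4: 1.
Total = 4.

4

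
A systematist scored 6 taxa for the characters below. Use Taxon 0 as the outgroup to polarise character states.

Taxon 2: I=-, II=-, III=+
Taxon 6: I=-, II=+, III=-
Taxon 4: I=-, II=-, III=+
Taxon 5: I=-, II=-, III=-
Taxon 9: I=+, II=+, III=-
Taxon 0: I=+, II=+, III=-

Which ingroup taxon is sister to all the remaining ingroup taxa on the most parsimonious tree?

Character polarity is set by the outgroup: the derived state is whichever differs from the outgroup's state, so for I, II the derived state is '-', and for the remaining characters it is '+'.
I (derived state '-') is shared by Taxon 2, Taxon 4, Taxon 5, and Taxon 6 — a synapomorphy uniting that clade.
II (derived state '-') is shared by Taxon 2, Taxon 4, and Taxon 5 — a synapomorphy uniting that clade.
III: derived state '+' in Taxon 2 and Taxon 4 only — synapomorphy for {Taxon 2, Taxon 4}.
Most parsimonious ingroup topology: (Taxon 9,(Taxon 6,((Taxon 2,Taxon 4),Taxon 5))).
Taxon 9 is sister to the clade containing all other ingroup taxa, so it is the earliest-diverging (most basal) ingroup lineage.

Taxon 9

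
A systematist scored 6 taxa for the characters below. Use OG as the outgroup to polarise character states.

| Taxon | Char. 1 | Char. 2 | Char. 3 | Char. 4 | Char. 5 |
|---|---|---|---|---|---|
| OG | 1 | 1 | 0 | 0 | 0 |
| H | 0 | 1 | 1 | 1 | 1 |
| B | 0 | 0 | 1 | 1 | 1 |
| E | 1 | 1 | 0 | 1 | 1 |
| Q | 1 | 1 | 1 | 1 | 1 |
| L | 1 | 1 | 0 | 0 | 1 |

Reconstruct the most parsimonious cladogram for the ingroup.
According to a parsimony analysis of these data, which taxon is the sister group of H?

Character polarity is set by the outgroup: the derived state is whichever differs from the outgroup's state, so for Char. 1, Char. 2 the derived state is '0', and for the remaining characters it is '1'.
Only B and H show the derived state '0' for Char. 1, supporting them as a clade.
Char. 2: derived state '0' in B only — an autapomorphy, so it tells us nothing about relationships among taxa.
Char. 3 (derived state '1') is shared by B, H, and Q — a synapomorphy uniting that clade.
Char. 4: derived state '1' in B, E, H, and Q only — synapomorphy for {B, E, H, Q}.
All ingroup taxa share the derived state '1' for Char. 5; it defines the ingroup but does not resolve relationships within it.
Most parsimonious ingroup topology: ((((H,B),Q),E),L).
H and B form a cherry on this tree, so they are sister taxa.

B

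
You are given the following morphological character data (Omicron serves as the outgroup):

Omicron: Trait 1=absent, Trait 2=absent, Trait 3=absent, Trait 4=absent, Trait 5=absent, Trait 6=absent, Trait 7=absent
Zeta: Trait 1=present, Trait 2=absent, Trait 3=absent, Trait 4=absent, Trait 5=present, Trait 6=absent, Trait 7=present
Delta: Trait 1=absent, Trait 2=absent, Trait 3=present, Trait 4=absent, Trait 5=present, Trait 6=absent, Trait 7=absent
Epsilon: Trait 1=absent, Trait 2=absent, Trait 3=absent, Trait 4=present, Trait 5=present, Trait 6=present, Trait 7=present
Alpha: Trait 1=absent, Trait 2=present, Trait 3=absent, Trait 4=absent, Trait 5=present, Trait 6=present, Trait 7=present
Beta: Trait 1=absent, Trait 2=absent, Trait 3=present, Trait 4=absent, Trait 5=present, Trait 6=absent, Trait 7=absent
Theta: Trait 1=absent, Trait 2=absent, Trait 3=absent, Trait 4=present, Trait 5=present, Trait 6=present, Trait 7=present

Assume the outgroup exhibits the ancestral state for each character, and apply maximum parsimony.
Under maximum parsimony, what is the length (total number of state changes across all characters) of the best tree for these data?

The outgroup has state 'absent' for every character, so 'present' is the derived state throughout.
Trait 1 (derived state 'present') is unique to Zeta (autapomorphy; uninformative for grouping).
Trait 2 (derived state 'present') is unique to Alpha (autapomorphy; uninformative for grouping).
Trait 3: derived state 'present' in Beta and Delta only — synapomorphy for {Beta, Delta}.
Trait 4: derived state 'present' in Epsilon and Theta only — synapomorphy for {Epsilon, Theta}.
Trait 5 (derived state 'present') is shared by all ingroup taxa — unites the whole ingroup.
Only Alpha, Epsilon, and Theta show the derived state 'present' for Trait 6, supporting them as a clade.
Trait 7: derived state 'present' in Alpha, Epsilon, Theta, and Zeta only — synapomorphy for {Alpha, Epsilon, Theta, Zeta}.
Most parsimonious ingroup topology: ((Zeta,((Epsilon,Theta),Alpha)),(Delta,Beta)).
Changes per character on this tree: Trait 1: 1; Trait 2: 1; Trait 3: 1; Trait 4: 1; Trait 5: 1; Trait 6: 1; Trait 7: 1.
Total = 7.

7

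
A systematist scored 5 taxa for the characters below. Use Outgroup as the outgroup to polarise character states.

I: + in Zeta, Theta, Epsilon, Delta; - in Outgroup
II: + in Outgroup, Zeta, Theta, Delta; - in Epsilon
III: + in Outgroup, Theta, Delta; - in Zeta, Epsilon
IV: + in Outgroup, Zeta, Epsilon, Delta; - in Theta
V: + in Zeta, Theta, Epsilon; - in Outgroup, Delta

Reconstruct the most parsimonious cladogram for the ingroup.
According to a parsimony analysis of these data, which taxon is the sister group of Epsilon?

Zeta

Character polarity is set by the outgroup: the derived state is whichever differs from the outgroup's state, so for II, III, IV the derived state is '-', and for the remaining characters it is '+'.
All ingroup taxa share the derived state '+' for I; it defines the ingroup but does not resolve relationships within it.
II: derived state '-' in Epsilon only — an autapomorphy, so it tells us nothing about relationships among taxa.
III (derived state '-') is shared by Epsilon and Zeta — a synapomorphy uniting that clade.
IV: derived state '-' in Theta only — an autapomorphy, so it tells us nothing about relationships among taxa.
Only Epsilon, Theta, and Zeta show the derived state '+' for V, supporting them as a clade.
Most parsimonious ingroup topology: (((Zeta,Epsilon),Theta),Delta).
Epsilon and Zeta form a cherry on this tree, so they are sister taxa.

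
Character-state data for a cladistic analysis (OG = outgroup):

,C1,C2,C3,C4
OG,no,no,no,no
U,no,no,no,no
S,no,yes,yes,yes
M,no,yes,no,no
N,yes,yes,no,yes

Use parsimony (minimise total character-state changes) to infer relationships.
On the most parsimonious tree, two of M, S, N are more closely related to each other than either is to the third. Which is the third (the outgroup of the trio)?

The outgroup has state 'no' for every character, so 'yes' is the derived state throughout.
C1: derived state 'yes' in N only — an autapomorphy, so it tells us nothing about relationships among taxa.
C2: derived state 'yes' in M, N, and S only — synapomorphy for {M, N, S}.
C3 (derived state 'yes') is unique to S (autapomorphy; uninformative for grouping).
C4 (derived state 'yes') is shared by N and S — a synapomorphy uniting that clade.
Most parsimonious ingroup topology: (U,(M,(S,N))).
S and N share a more recent common ancestor with each other than either does with M, so M is the least closely related of the three.

M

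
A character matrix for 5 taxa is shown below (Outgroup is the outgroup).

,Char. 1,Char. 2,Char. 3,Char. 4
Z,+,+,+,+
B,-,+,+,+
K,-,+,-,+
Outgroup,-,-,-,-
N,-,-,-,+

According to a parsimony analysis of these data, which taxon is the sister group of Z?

B

The outgroup has state '-' for every character, so '+' is the derived state throughout.
Char. 1 (derived state '+') is unique to Z (autapomorphy; uninformative for grouping).
Only B, K, and Z show the derived state '+' for Char. 2, supporting them as a clade.
Char. 3: derived state '+' in B and Z only — synapomorphy for {B, Z}.
Char. 4 (derived state '+') is shared by all ingroup taxa — unites the whole ingroup.
Most parsimonious ingroup topology: (N,(K,(Z,B))).
Z and B form a cherry on this tree, so they are sister taxa.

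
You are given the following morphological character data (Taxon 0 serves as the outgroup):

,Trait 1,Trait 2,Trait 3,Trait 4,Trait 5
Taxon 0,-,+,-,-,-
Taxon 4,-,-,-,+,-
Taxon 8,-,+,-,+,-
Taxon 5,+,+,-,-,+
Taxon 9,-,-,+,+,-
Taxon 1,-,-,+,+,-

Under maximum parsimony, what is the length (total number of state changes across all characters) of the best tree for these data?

5

Character polarity is set by the outgroup: the derived state is whichever differs from the outgroup's state, so for Trait 2 the derived state is '-', and for the remaining characters it is '+'.
Trait 1: derived state '+' in Taxon 5 only — an autapomorphy, so it tells us nothing about relationships among taxa.
Trait 2: derived state '-' in Taxon 1, Taxon 4, and Taxon 9 only — synapomorphy for {Taxon 1, Taxon 4, Taxon 9}.
Only Taxon 1 and Taxon 9 show the derived state '+' for Trait 3, supporting them as a clade.
Trait 4 (derived state '+') is shared by Taxon 1, Taxon 4, Taxon 8, and Taxon 9 — a synapomorphy uniting that clade.
Trait 5 (derived state '+') is unique to Taxon 5 (autapomorphy; uninformative for grouping).
Most parsimonious ingroup topology: (((Taxon 4,(Taxon 9,Taxon 1)),Taxon 8),Taxon 5).
Changes per character on this tree: Trait 1: 1; Trait 2: 1; Trait 3: 1; Trait 4: 1; Trait 5: 1.
Total = 5.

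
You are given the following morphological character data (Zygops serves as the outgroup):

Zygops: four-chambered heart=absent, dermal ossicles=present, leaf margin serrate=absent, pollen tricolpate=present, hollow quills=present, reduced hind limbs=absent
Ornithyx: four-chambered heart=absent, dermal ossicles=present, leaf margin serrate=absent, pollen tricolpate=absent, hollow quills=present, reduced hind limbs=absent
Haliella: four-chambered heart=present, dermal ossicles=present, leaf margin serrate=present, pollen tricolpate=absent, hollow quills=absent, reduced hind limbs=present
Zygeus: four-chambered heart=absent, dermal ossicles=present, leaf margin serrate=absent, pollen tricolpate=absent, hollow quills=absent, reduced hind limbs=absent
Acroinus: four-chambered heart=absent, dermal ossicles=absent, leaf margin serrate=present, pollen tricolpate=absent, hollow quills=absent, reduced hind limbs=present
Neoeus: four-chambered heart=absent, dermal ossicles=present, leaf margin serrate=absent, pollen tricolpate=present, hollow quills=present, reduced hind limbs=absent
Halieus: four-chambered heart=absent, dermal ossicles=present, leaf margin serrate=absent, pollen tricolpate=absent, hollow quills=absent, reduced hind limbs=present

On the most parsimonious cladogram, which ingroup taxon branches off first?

Neoeus

Character polarity is set by the outgroup: the derived state is whichever differs from the outgroup's state, so for dermal ossicles, pollen tricolpate, hollow quills the derived state is 'absent', and for the remaining characters it is 'present'.
four-chambered heart (derived state 'present') is unique to Haliella (autapomorphy; uninformative for grouping).
dermal ossicles: derived state 'absent' in Acroinus only — an autapomorphy, so it tells us nothing about relationships among taxa.
leaf margin serrate: derived state 'present' in Acroinus and Haliella only — synapomorphy for {Acroinus, Haliella}.
pollen tricolpate: derived state 'absent' in Acroinus, Haliella, Halieus, Ornithyx, and Zygeus only — synapomorphy for {Acroinus, Haliella, Halieus, Ornithyx, Zygeus}.
hollow quills: derived state 'absent' in Acroinus, Haliella, Halieus, and Zygeus only — synapomorphy for {Acroinus, Haliella, Halieus, Zygeus}.
Only Acroinus, Haliella, and Halieus show the derived state 'present' for reduced hind limbs, supporting them as a clade.
Most parsimonious ingroup topology: ((Ornithyx,(((Haliella,Acroinus),Halieus),Zygeus)),Neoeus).
Neoeus is sister to the clade containing all other ingroup taxa, so it is the earliest-diverging (most basal) ingroup lineage.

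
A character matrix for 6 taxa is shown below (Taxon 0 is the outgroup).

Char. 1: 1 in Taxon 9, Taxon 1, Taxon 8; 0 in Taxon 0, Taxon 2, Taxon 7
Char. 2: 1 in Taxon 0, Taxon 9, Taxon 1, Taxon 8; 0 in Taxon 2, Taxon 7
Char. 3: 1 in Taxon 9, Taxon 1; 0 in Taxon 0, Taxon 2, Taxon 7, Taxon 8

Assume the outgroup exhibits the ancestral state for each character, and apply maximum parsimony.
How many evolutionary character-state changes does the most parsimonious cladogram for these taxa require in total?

Character polarity is set by the outgroup: the derived state is whichever differs from the outgroup's state, so for Char. 2 the derived state is '0', and for the remaining characters it is '1'.
Char. 1: derived state '1' in Taxon 1, Taxon 8, and Taxon 9 only — synapomorphy for {Taxon 1, Taxon 8, Taxon 9}.
Only Taxon 2 and Taxon 7 show the derived state '0' for Char. 2, supporting them as a clade.
Only Taxon 1 and Taxon 9 show the derived state '1' for Char. 3, supporting them as a clade.
Most parsimonious ingroup topology: (((Taxon 9,Taxon 1),Taxon 8),(Taxon 2,Taxon 7)).
Changes per character on this tree: Char. 1: 1; Char. 2: 1; Char. 3: 1.
Total = 3.

3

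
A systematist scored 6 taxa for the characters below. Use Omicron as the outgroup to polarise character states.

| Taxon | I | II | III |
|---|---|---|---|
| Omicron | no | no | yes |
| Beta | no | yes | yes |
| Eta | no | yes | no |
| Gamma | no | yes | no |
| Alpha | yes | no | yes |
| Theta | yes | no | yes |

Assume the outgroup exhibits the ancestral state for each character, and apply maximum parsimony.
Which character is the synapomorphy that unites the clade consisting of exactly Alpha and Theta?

I

Character polarity is set by the outgroup: the derived state is whichever differs from the outgroup's state, so for III the derived state is 'no', and for the remaining characters it is 'yes'.
Only Alpha and Theta show the derived state 'yes' for I, supporting them as a clade.
Only Beta, Eta, and Gamma show the derived state 'yes' for II, supporting them as a clade.
III: derived state 'no' in Eta and Gamma only — synapomorphy for {Eta, Gamma}.
Most parsimonious ingroup topology: ((Beta,(Eta,Gamma)),(Alpha,Theta)).
The clade {Alpha, Theta} is supported by I: its derived state 'yes' occurs in exactly those taxa and in no other taxon (including the outgroup).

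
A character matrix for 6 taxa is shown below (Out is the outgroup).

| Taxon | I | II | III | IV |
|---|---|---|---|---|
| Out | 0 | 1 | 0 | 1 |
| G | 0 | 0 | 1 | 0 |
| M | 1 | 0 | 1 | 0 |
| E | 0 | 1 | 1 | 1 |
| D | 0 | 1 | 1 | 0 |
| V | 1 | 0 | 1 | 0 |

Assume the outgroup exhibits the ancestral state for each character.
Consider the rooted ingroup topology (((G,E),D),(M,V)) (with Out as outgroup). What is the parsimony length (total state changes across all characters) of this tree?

6

Map each character onto (((G,E),D),(M,V)) (rooted by Out) and count the minimum state changes it requires (Fitch parsimony):
I: 1; II: 2; III: 1; IV: 2.
Total tree length = 6.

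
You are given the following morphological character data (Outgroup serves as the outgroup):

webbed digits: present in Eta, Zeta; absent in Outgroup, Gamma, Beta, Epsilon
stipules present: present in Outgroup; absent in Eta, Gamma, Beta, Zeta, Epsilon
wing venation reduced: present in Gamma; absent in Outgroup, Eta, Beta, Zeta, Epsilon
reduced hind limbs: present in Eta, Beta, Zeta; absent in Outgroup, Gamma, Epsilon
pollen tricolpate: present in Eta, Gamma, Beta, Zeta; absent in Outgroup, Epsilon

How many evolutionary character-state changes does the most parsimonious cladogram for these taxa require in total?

5

Character polarity is set by the outgroup: the derived state is whichever differs from the outgroup's state, so for stipules present the derived state is 'absent', and for the remaining characters it is 'present'.
Only Eta and Zeta show the derived state 'present' for webbed digits, supporting them as a clade.
stipules present (derived state 'absent') is shared by all ingroup taxa — unites the whole ingroup.
wing venation reduced: derived state 'present' in Gamma only — an autapomorphy, so it tells us nothing about relationships among taxa.
Only Beta, Eta, and Zeta show the derived state 'present' for reduced hind limbs, supporting them as a clade.
Only Beta, Eta, Gamma, and Zeta show the derived state 'present' for pollen tricolpate, supporting them as a clade.
Most parsimonious ingroup topology: ((((Eta,Zeta),Beta),Gamma),Epsilon).
Changes per character on this tree: webbed digits: 1; stipules present: 1; wing venation reduced: 1; reduced hind limbs: 1; pollen tricolpate: 1.
Total = 5.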